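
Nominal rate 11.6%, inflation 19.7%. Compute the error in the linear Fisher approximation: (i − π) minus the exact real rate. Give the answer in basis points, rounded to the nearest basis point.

-133 basis points

Approximate: r ≈ 11.600% − 19.700% = -8.1000%
Exact: (1 + 0.1160)/(1 + 0.1970) − 1 = -6.7669%
Error = -8.1000% − (-6.7669%) = -1.3331% → -133 basis points.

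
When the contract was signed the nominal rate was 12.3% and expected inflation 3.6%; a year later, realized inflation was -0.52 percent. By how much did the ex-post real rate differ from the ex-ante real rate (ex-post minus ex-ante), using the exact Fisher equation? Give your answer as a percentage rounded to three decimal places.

Ex-ante: (1 + 0.1230)/(1 + 0.0360) − 1 = 8.3977%
Ex-post: (1 + 0.1230)/(1 − 0.0052) − 1 = 12.8870%
Difference (ex-post − ex-ante) = 4.4893% → 4.489%.

4.489%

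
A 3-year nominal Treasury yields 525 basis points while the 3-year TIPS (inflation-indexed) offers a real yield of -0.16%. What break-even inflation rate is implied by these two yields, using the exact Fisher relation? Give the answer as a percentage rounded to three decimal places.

5.419%

(1 + π) = (1 + i)/(1 + r) = 1.05250 / 0.99840 = 1.054187
Break-even inflation = 1.054187 − 1 → 5.419%.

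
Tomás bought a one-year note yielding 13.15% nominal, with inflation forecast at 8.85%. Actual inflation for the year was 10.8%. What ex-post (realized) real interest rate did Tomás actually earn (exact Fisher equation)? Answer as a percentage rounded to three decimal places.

2.121%

Ex-post: (1 + 0.1315)/(1 + 0.1080) − 1 = 2.1209%
So the realized real rate is 2.121%.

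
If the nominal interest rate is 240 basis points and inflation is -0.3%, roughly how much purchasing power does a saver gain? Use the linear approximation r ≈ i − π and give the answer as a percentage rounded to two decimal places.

r ≈ i − π = 2.4% − (-0.3%) = 2.70%.

2.70%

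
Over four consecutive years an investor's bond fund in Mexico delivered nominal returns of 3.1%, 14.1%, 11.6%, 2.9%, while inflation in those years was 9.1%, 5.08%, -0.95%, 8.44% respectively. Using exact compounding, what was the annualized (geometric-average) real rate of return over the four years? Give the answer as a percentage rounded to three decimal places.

Nominal growth factor = 1.0310 × 1.1410 × 1.1160 × 1.0290 = 1.35090211
Price-level growth factor = 1.0910 × 1.0508 × 0.9905 × 1.0844 = 1.23137067
Real growth factor = 1.35090211 / 1.23137067 = 1.09707186
Annualized real rate = 1.09707186^(1/4) − 1 = 2.3431% → 2.343%.

2.343%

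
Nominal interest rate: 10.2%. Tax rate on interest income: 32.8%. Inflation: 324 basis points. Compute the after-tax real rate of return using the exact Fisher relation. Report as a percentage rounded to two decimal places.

3.50%

After-tax nominal return = 10.2% × (1 − 0.328) = 6.8544%.
1 + r = 1.068544 / 1.03240 = 1.035010
After-tax real rate = 1.035010 − 1 → 3.50%.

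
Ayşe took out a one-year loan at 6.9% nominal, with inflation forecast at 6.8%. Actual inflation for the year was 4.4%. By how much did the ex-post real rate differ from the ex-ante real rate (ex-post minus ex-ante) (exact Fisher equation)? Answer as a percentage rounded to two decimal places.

Ex-ante: (1 + 0.0690)/(1 + 0.0680) − 1 = 0.0936%
Ex-post: (1 + 0.0690)/(1 + 0.0440) − 1 = 2.3946%
Difference (ex-post − ex-ante) = 2.3010% → 2.30%.

2.30%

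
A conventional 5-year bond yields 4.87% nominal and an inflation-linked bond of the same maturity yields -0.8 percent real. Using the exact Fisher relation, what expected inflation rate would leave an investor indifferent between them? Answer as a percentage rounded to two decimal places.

(1 + π) = (1 + i)/(1 + r) = 1.04870 / 0.99200 = 1.057157
Break-even inflation = 1.057157 − 1 → 5.72%.

5.72%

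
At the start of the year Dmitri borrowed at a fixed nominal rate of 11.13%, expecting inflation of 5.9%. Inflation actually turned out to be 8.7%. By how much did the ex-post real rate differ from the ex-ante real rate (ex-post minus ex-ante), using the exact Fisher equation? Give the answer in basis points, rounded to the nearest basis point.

Ex-ante: (1 + 0.1113)/(1 + 0.0590) − 1 = 4.9386%
Ex-post: (1 + 0.1113)/(1 + 0.0870) − 1 = 2.2355%
Difference (ex-post − ex-ante) = -2.7031% → -270 basis points.

-270 basis points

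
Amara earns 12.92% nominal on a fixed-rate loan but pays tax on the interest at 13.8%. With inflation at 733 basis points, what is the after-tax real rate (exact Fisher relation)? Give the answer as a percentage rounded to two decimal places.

3.55%

After-tax nominal return = 12.92% × (1 − 0.138) = 11.13704%.
1 + r = 1.1113704 / 1.07330 = 1.035470
After-tax real rate = 1.035470 − 1 → 3.55%.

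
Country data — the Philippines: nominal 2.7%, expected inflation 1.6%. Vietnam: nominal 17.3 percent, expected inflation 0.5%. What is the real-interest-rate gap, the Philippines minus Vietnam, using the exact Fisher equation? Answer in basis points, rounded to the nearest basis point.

-1563 basis points

The Philippines: (1 + 0.0270)/(1 + 0.0160) − 1 = 1.0827%
Vietnam: (1 + 0.1730)/(1 + 0.0050) − 1 = 16.7164%
Differential = 1.0827% − 16.7164% = -15.6337% → -1563 basis points.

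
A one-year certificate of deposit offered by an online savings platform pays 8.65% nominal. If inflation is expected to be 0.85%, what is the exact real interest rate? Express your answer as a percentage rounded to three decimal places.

7.734%

By the Fisher relation, 1 + r = (1 + i)/(1 + π).
1 + r = 1.08650 / 1.00850 = 1.077343
r = 1.077343 − 1 = 7.7343%, i.e. 7.734%.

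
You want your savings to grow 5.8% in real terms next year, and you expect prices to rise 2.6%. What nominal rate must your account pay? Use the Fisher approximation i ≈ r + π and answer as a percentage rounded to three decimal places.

8.400%

i ≈ r + π = 5.8% + 2.6% = 8.400%.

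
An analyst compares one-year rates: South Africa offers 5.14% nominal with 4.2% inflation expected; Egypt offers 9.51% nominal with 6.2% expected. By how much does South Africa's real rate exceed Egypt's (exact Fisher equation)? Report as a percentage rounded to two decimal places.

-2.21%

South Africa: (1 + 0.0514)/(1 + 0.0420) − 1 = 0.9021%
Egypt: (1 + 0.0951)/(1 + 0.0620) − 1 = 3.1168%
Differential = 0.9021% − 3.1168% = -2.2146% → -2.21%.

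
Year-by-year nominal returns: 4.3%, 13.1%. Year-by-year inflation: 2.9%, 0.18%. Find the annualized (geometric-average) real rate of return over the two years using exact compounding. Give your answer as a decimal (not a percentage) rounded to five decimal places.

0.06973

Nominal growth factor = 1.0430 × 1.1310 = 1.17963300
Price-level growth factor = 1.0290 × 1.0018 = 1.03085220
Real growth factor = 1.17963300 / 1.03085220 = 1.14432796
Annualized real rate = 1.14432796^(1/2) − 1 = 6.9733% → 0.06973.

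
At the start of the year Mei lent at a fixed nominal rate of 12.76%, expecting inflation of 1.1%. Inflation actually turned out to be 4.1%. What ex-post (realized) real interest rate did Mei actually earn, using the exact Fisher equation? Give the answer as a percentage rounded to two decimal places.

8.32%

Ex-post: (1 + 0.1276)/(1 + 0.0410) − 1 = 8.3189%
So the realized real rate is 8.32%.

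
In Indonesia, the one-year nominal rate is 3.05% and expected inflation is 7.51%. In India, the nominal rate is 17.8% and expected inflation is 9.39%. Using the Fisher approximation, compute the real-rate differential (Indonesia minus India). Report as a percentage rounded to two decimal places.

-12.87%

Indonesia: 3.05% − 7.51% = -4.460%
India: 17.8% − 9.39% = 8.410%
Differential = -12.870% → -12.87%.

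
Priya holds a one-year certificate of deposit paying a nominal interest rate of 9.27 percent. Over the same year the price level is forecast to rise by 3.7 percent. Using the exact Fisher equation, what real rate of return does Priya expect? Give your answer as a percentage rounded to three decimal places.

5.371%

1 + r = 1.09270 / 1.03700 = 1.053713
r = 1.053713 − 1 = 5.3713%, i.e. 5.371%.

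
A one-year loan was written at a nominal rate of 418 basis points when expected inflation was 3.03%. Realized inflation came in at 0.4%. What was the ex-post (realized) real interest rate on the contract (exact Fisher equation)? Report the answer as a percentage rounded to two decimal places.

Ex-post: (1 + 0.0418)/(1 + 0.0040) − 1 = 3.7649%
So the realized real rate is 3.76%.

3.76%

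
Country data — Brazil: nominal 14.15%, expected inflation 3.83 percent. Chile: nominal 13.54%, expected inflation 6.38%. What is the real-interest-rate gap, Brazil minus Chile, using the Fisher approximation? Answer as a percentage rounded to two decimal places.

3.16%

Brazil: 14.15% − 3.83% = 10.320%
Chile: 13.54% − 6.38% = 7.160%
Differential = 3.160% → 3.16%.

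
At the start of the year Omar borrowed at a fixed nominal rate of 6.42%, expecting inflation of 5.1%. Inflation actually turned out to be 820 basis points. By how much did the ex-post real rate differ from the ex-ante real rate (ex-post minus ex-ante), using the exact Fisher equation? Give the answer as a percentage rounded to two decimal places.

Ex-ante: (1 + 0.0642)/(1 + 0.0510) − 1 = 1.2559%
Ex-post: (1 + 0.0642)/(1 + 0.0820) − 1 = -1.6451%
Difference (ex-post − ex-ante) = -2.9010% → -2.90%.

-2.90%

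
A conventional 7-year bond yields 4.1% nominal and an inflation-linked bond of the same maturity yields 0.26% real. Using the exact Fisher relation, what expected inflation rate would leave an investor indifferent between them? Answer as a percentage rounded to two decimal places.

3.83%

(1 + π) = (1 + i)/(1 + r) = 1.04100 / 1.00260 = 1.038300
Break-even inflation = 1.038300 − 1 → 3.83%.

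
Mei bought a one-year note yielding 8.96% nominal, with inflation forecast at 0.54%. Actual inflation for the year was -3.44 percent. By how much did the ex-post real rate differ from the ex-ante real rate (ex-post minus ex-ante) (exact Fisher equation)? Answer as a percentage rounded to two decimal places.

Ex-ante: (1 + 0.0896)/(1 + 0.0054) − 1 = 8.3748%
Ex-post: (1 + 0.0896)/(1 − 0.0344) − 1 = 12.8418%
Difference (ex-post − ex-ante) = 4.4670% → 4.47%.

4.47%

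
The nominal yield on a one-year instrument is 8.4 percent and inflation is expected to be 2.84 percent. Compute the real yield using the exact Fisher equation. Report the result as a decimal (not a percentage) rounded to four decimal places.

1 + r = 1.08400 / 1.02840 = 1.054065
r = 1.054065 − 1 = 5.4065%, i.e. 0.0541.

0.0541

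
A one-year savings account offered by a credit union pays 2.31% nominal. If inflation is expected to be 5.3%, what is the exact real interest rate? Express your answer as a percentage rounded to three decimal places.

1 + r = 1.02310 / 1.05300 = 0.9716049
r = 0.9716049 − 1 = -2.83951%, i.e. -2.840%.

-2.840%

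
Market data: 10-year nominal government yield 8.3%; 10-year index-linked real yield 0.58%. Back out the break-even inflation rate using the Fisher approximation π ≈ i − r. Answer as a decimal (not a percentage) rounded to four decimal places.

0.0772

π ≈ i − r = 8.3% − 0.58% → 0.0772.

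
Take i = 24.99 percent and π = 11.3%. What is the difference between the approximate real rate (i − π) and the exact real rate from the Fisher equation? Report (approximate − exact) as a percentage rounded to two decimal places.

Approximate: r ≈ 24.990% − 11.300% = 13.6900%
Exact: (1 + 0.2499)/(1 + 0.1130) − 1 = 12.3001%
Error = 13.6900% − 12.3001% = 1.3899% → 1.39%.

1.39%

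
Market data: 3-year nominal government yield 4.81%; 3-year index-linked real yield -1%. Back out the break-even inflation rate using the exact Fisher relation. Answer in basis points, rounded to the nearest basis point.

(1 + π) = (1 + i)/(1 + r) = 1.04810 / 0.99000 = 1.058687
Break-even inflation = 1.058687 − 1 → 587 basis points.

587 basis points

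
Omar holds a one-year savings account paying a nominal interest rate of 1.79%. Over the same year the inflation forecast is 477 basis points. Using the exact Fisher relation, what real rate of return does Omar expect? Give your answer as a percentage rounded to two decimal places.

-2.84%

1 + r = 1.01790 / 1.04770 = 0.971557
r = 0.971557 − 1 = -2.8443%, i.e. -2.84%.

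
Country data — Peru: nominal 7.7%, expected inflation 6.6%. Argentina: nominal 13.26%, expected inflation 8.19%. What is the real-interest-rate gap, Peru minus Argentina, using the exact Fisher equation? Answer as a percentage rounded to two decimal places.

Peru: (1 + 0.0770)/(1 + 0.0660) − 1 = 1.0319%
Argentina: (1 + 0.1326)/(1 + 0.0819) − 1 = 4.6862%
Differential = 1.0319% − 4.6862% = -3.6543% → -3.65%.

-3.65%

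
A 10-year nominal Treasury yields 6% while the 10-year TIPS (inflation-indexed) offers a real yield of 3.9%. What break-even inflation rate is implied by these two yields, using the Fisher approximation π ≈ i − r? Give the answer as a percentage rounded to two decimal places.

π ≈ i − r = 6% − 3.9% → 2.10%.

2.10%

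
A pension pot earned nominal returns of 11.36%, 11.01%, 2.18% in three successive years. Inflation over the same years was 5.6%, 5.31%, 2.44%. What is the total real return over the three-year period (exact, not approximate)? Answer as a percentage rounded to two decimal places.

Compound the nominal returns: 1.1136 × 1.1101 × 1.0218 = 1.263157.
Compound inflation: 1.0560 × 1.0531 × 1.0244 = 1.139208.
Deflate: 1.263157 / 1.139208 = 1.108802.
Total real return = 1.108802 − 1 → 10.88%.

10.88%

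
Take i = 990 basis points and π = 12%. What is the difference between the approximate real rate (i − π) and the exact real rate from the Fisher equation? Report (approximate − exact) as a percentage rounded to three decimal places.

-0.225%

Approximate: r ≈ 9.900% − 12.000% = -2.1000%
Exact: (1 + 0.0990)/(1 + 0.1200) − 1 = -1.8750%
Error = -2.1000% − (-1.8750%) = -0.2250% → -0.225%.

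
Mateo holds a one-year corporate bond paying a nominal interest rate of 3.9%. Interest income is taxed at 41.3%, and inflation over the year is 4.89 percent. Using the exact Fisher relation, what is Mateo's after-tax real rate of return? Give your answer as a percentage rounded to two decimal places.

After-tax nominal return = 3.9% × (1 − 0.413) = 2.2893%.
1 + r = 1.022893 / 1.04890 = 0.975205
After-tax real rate = 0.975205 − 1 → -2.48%.

-2.48%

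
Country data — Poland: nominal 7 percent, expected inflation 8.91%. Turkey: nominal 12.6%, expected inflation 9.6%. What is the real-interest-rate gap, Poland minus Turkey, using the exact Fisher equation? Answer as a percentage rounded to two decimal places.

Poland: (1 + 0.0700)/(1 + 0.0891) − 1 = -1.7537%
Turkey: (1 + 0.1260)/(1 + 0.0960) − 1 = 2.7372%
Differential = -1.7537% − 2.7372% = -4.4910% → -4.49%.

-4.49%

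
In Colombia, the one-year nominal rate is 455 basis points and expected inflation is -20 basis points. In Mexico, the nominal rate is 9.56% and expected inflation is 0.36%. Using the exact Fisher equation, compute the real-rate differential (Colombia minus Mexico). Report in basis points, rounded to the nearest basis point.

Colombia: (1 + 0.0455)/(1 − 0.0020) − 1 = 4.7595%
Mexico: (1 + 0.0956)/(1 + 0.0036) − 1 = 9.1670%
Differential = 4.7595% − 9.1670% = -4.4075% → -441 basis points.

-441 basis points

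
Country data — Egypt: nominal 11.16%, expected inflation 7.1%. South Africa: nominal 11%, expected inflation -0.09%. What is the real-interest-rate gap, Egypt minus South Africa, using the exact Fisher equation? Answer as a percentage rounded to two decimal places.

-7.31%

Egypt: (1 + 0.1116)/(1 + 0.0710) − 1 = 3.7908%
South Africa: (1 + 0.1100)/(1 − 0.0009) − 1 = 11.1000%
Differential = 3.7908% − 11.1000% = -7.3091% → -7.31%.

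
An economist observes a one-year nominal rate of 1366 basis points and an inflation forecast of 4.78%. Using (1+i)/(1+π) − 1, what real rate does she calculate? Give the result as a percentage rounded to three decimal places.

8.475%

By the Fisher identity, 1 + r = (1 + i)/(1 + π).
1 + r = 1.13660 / 1.04780 = 1.084749
r = 1.084749 − 1 = 8.4749%, i.e. 8.475%.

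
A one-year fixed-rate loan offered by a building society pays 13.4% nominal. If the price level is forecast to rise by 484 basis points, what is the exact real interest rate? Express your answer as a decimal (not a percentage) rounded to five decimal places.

1 + r = 1.13400 / 1.04840 = 1.081648
r = 1.081648 − 1 = 8.1648%, i.e. 0.08165.

0.08165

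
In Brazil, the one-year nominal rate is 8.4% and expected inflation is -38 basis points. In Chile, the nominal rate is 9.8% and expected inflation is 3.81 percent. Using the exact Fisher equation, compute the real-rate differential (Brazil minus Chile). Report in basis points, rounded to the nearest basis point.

304 basis points

Brazil: (1 + 0.0840)/(1 − 0.0038) − 1 = 8.8135%
Chile: (1 + 0.0980)/(1 + 0.0381) − 1 = 5.7702%
Differential = 8.8135% − 5.7702% = 3.0433% → 304 basis points.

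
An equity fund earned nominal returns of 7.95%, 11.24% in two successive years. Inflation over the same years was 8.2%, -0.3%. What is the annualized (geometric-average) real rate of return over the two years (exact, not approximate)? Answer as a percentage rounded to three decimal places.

5.507%

Nominal growth factor = 1.0795 × 1.1124 = 1.20083580
Price-level growth factor = 1.0820 × 0.9970 = 1.07875400
Real growth factor = 1.20083580 / 1.07875400 = 1.11316927
Annualized real rate = 1.11316927^(1/2) − 1 = 5.5068% → 5.507%.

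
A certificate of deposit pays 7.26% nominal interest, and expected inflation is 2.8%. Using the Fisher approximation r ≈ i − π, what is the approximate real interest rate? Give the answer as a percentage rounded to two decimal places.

4.46%

r ≈ i − π = 7.26% − 2.8% = 4.46%.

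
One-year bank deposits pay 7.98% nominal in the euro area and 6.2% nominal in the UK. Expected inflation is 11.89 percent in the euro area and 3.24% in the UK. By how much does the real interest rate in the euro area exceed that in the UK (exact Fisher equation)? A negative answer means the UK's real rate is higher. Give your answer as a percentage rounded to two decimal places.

The euro area: (1 + 0.0798)/(1 + 0.1189) − 1 = -3.4945%
The UK: (1 + 0.0620)/(1 + 0.0324) − 1 = 2.8671%
Differential = -3.4945% − 2.8671% = -6.3616% → -6.36%.

-6.36%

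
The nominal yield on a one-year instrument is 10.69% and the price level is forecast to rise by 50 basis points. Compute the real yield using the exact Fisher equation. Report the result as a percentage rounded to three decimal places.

10.139%

By the Fisher identity, 1 + r = (1 + i)/(1 + π).
1 + r = 1.10690 / 1.00500 = 1.101393
r = 1.101393 − 1 = 10.1393%, i.e. 10.139%.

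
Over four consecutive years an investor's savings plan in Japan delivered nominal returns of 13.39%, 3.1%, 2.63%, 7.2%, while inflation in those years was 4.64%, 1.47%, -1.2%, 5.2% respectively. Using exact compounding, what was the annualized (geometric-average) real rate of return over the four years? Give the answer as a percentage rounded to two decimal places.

Compound the nominal returns: 1.1339 × 1.0310 × 1.0263 × 1.0720 = 1.28618232.
Compound inflation: 1.0464 × 1.0147 × 0.9880 × 1.0520 = 1.10359081.
Deflate: 1.28618232 / 1.10359081 = 1.16545218.
Annualized real rate = 1.16545218^(1/4) − 1 = 3.9019% → 3.90%.

3.90%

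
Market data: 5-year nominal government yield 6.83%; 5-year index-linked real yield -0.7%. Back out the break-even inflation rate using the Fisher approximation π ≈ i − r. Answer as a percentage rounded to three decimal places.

7.530%

π ≈ i − r = 6.83% − (-0.7%) → 7.530%.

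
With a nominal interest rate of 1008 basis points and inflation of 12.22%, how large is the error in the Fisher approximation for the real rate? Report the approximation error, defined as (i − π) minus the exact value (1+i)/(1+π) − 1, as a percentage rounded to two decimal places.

-0.23%

Approximate: r ≈ 10.080% − 12.220% = -2.1400%
Exact: (1 + 0.1008)/(1 + 0.1222) − 1 = -1.9070%
Error = -2.1400% − (-1.9070%) = -0.2330% → -0.23%.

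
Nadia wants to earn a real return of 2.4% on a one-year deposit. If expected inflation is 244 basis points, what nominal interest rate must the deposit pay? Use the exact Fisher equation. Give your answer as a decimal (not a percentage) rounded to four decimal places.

0.0490

(1 + i) = (1 + r)(1 + π) = 1.02400 × 1.02440 = 1.0489856
i = 1.0489856 − 1, so the required nominal rate is 0.0490.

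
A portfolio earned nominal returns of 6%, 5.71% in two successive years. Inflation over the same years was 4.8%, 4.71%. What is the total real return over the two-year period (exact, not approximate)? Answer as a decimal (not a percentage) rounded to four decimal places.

0.0211

Compound the nominal returns: 1.0600 × 1.0571 = 1.120526.
Compound inflation: 1.0480 × 1.0471 = 1.097361.
Deflate: 1.120526 / 1.097361 = 1.021110.
Total real return = 1.021110 − 1 → 0.0211.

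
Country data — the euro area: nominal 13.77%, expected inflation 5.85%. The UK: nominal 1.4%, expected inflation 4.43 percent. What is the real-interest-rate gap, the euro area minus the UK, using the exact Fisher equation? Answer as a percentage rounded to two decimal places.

The euro area: (1 + 0.1377)/(1 + 0.0585) − 1 = 7.4823%
The UK: (1 + 0.0140)/(1 + 0.0443) − 1 = -2.9015%
Differential = 7.4823% − (-2.9015%) = 10.3838% → 10.38%.

10.38%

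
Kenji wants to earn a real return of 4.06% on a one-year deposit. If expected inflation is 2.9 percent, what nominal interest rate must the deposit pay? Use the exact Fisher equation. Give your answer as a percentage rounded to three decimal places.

(1 + i) = (1 + r)(1 + π) = 1.04060 × 1.02900 = 1.0707774
i = 1.0707774 − 1, so the required nominal rate is 7.078%.

7.078%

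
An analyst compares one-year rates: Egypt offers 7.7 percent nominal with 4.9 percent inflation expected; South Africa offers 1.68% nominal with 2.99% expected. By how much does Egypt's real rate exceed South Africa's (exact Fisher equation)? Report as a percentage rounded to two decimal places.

3.94%

Egypt: (1 + 0.0770)/(1 + 0.0490) − 1 = 2.6692%
South Africa: (1 + 0.0168)/(1 + 0.0299) − 1 = -1.2720%
Differential = 2.6692% − (-1.2720%) = 3.9412% → 3.94%.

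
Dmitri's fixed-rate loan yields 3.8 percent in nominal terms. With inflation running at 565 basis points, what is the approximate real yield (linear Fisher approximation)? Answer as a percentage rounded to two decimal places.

-1.85%

r ≈ i − π = 3.8% − 5.65% = -1.85%.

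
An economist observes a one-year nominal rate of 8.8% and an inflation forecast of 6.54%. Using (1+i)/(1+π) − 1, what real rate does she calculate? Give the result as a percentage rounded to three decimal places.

2.121%

1 + r = 1.08800 / 1.06540 = 1.021213
r = 1.021213 − 1 = 2.1213%, i.e. 2.121%.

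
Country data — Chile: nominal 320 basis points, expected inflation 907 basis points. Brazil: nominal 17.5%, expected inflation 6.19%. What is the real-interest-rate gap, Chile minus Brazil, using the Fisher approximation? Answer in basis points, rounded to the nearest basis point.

Chile: 3.2% − 9.07% = -5.870%
Brazil: 17.5% − 6.19% = 11.310%
Differential = -17.180% → -1718 basis points.

-1718 basis points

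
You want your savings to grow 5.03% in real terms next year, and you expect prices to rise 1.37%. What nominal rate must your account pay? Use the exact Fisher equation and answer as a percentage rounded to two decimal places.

(1 + i) = (1 + r)(1 + π) = 1.05030 × 1.01370 = 1.06468911
i = 1.06468911 − 1, so the required nominal rate is 6.47%.

6.47%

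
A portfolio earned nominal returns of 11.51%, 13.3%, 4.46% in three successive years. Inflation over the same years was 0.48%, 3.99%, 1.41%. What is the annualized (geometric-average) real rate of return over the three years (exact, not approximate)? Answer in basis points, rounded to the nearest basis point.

759 basis points

Compound the nominal returns: 1.1151 × 1.1330 × 1.0446 = 1.31975631.
Compound inflation: 1.0048 × 1.0399 × 1.0141 = 1.05962449.
Deflate: 1.31975631 / 1.05962449 = 1.24549434.
Annualized real rate = 1.24549434^(1/3) − 1 = 7.5922% → 759 basis points.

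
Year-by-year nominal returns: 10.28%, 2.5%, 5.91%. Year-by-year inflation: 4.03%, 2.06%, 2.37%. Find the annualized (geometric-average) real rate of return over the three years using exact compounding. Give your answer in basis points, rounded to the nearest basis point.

327 basis points

Compound the nominal returns: 1.1028 × 1.0250 × 1.0591 = 1.19717487.
Compound inflation: 1.0403 × 1.0206 × 1.0237 = 1.08689319.
Deflate: 1.19717487 / 1.08689319 = 1.10146506.
Annualized real rate = 1.10146506^(1/3) − 1 = 3.2738% → 327 basis points.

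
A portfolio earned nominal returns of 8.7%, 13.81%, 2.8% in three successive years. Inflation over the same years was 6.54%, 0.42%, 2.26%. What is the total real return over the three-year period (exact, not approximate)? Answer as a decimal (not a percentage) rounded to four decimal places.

0.1624

Compound the nominal returns: 1.0870 × 1.1381 × 1.0280 = 1.271754.
Compound inflation: 1.0654 × 1.0042 × 1.0226 = 1.094054.
Deflate: 1.271754 / 1.094054 = 1.162424.
Total real return = 1.162424 − 1 → 0.1624.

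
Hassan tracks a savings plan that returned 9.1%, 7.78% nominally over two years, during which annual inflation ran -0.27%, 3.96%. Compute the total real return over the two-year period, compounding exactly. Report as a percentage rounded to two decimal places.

Compound the nominal returns: 1.0910 × 1.0778 = 1.175880.
Compound inflation: 0.9973 × 1.0396 = 1.036793.
Deflate: 1.175880 / 1.036793 = 1.134151.
Total real return = 1.134151 − 1 → 13.42%.

13.42%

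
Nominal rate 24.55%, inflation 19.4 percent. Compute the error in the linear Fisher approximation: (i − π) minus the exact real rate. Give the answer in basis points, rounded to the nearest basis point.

84 basis points

Approximate: r ≈ 24.550% − 19.400% = 5.1500%
Exact: (1 + 0.2455)/(1 + 0.1940) − 1 = 4.3132%
Error = 5.1500% − 4.3132% = 0.8368% → 84 basis points.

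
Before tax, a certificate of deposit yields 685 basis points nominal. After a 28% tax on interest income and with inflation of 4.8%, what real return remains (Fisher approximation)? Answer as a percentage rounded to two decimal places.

After-tax nominal return = 6.85% × (1 − 0.28) = 4.9320%.
r ≈ 4.9320% − 4.8% → 0.13%.

0.13%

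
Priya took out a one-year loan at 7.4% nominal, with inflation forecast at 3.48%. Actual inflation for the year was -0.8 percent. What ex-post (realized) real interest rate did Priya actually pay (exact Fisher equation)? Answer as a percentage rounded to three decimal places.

8.266%

Ex-post: (1 + 0.0740)/(1 − 0.0080) − 1 = 8.2661%
So the realized real rate is 8.266%.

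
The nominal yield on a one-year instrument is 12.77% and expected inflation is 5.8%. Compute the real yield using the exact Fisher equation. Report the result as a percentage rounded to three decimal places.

6.588%

By the Fisher relation, 1 + r = (1 + i)/(1 + π).
1 + r = 1.12770 / 1.05800 = 1.065879
r = 1.065879 − 1 = 6.5879%, i.e. 6.588%.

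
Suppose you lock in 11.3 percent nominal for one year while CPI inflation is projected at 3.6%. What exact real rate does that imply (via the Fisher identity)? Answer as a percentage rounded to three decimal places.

By the Fisher identity, 1 + r = (1 + i)/(1 + π).
1 + r = 1.11300 / 1.03600 = 1.074324
r = 1.074324 − 1 = 7.4324%, i.e. 7.432%.

7.432%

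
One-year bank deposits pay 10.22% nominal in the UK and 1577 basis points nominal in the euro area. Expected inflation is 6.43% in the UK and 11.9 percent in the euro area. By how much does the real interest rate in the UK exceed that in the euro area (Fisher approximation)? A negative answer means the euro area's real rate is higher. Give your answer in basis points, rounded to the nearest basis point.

The UK: 10.22% − 6.43% = 3.790%
The euro area: 15.77% − 11.9% = 3.870%
Differential = -0.080% → -8 basis points.

-8 basis points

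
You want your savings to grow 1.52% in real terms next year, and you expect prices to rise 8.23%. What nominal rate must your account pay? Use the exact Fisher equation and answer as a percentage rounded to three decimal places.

(1 + i) = (1 + r)(1 + π) = 1.01520 × 1.08230 = 1.09875096
i = 1.09875096 − 1, so the required nominal rate is 9.875%.

9.875%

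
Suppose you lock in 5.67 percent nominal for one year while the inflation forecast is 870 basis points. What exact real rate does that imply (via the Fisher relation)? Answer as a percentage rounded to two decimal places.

By the Fisher relation, 1 + r = (1 + i)/(1 + π).
1 + r = 1.05670 / 1.08700 = 0.972125
r = 0.972125 − 1 = -2.7875%, i.e. -2.79%.

-2.79%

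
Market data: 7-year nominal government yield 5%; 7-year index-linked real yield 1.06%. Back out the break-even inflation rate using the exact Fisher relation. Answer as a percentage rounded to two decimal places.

(1 + π) = (1 + i)/(1 + r) = 1.05000 / 1.01060 = 1.038987
Break-even inflation = 1.038987 − 1 → 3.90%.

3.90%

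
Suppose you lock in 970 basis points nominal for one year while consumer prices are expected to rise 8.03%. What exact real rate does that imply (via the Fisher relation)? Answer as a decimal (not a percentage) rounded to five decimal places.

1 + r = 1.09700 / 1.08030 = 1.015459
r = 1.015459 − 1 = 1.5459%, i.e. 0.01546.

0.01546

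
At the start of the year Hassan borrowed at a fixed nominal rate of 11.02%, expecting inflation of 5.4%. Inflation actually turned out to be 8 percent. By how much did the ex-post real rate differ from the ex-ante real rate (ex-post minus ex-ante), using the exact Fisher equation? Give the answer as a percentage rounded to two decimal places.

Ex-ante: (1 + 0.1102)/(1 + 0.0540) − 1 = 5.3321%
Ex-post: (1 + 0.1102)/(1 + 0.0800) − 1 = 2.7963%
Difference (ex-post − ex-ante) = -2.5358% → -2.54%.

-2.54%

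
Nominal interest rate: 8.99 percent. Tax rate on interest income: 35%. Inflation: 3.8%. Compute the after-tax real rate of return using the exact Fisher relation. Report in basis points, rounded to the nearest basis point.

197 basis points

After-tax nominal return = 8.99% × (1 − 0.35) = 5.8435%.
1 + r = 1.058435 / 1.03800 = 1.019687
After-tax real rate = 1.019687 − 1 → 197 basis points.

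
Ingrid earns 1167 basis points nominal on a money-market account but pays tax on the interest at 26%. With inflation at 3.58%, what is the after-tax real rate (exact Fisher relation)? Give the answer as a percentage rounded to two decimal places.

4.88%

After-tax nominal return = 11.67% × (1 − 0.26) = 8.6358%.
1 + r = 1.086358 / 1.03580 = 1.048811
After-tax real rate = 1.048811 − 1 → 4.88%.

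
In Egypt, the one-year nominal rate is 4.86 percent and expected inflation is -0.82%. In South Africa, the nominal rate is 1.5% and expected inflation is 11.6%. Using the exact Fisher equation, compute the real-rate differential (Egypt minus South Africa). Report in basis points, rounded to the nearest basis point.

Egypt: (1 + 0.0486)/(1 − 0.0082) − 1 = 5.7270%
South Africa: (1 + 0.0150)/(1 + 0.1160) − 1 = -9.0502%
Differential = 5.7270% − (-9.0502%) = 14.7771% → 1478 basis points.

1478 basis points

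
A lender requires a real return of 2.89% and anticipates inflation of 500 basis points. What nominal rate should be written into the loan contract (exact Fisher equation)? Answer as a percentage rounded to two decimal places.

(1 + i) = (1 + r)(1 + π) = 1.02890 × 1.05000 = 1.080345
i = 1.080345 − 1, so the required nominal rate is 8.03%.

8.03%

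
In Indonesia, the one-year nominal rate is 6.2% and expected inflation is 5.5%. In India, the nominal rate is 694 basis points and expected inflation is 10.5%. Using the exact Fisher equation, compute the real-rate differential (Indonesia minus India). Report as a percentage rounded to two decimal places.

Indonesia: (1 + 0.0620)/(1 + 0.0550) − 1 = 0.6635%
India: (1 + 0.0694)/(1 + 0.1050) − 1 = -3.2217%
Differential = 0.6635% − (-3.2217%) = 3.8852% → 3.89%.

3.89%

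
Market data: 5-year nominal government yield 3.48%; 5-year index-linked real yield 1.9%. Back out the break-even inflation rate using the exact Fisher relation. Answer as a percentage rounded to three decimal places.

1.551%

(1 + π) = (1 + i)/(1 + r) = 1.03480 / 1.01900 = 1.0155054
Break-even inflation = 1.0155054 − 1 → 1.551%.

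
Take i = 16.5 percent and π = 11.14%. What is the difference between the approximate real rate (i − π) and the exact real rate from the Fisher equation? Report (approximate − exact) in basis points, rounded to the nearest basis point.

54 basis points

Approximate: r ≈ 16.500% − 11.140% = 5.3600%
Exact: (1 + 0.1650)/(1 + 0.1114) − 1 = 4.8227%
Error = 5.3600% − 4.8227% = 0.5373% → 54 basis points.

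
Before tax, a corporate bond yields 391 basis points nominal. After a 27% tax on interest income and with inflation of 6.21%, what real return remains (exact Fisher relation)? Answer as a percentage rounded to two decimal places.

After-tax nominal return = 3.91% × (1 − 0.27) = 2.8543%.
1 + r = 1.028543 / 1.06210 = 0.968405
After-tax real rate = 0.968405 − 1 → -3.16%.

-3.16%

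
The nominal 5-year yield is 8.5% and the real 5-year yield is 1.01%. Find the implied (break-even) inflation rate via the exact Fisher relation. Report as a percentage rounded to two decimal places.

(1 + π) = (1 + i)/(1 + r) = 1.08500 / 1.01010 = 1.074151
Break-even inflation = 1.074151 − 1 → 7.42%.

7.42%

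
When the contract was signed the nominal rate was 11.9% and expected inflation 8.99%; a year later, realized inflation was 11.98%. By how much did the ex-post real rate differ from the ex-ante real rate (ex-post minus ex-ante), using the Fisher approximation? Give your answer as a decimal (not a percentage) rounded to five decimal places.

-0.02990

Ex-ante: 11.9% − 8.99% = 2.910%
Ex-post: 11.9% − 11.98% = -0.080%
Difference (ex-post − ex-ante) = -2.9900% → -0.02990.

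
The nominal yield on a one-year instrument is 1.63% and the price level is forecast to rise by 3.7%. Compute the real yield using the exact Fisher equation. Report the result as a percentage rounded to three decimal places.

-1.996%

By the Fisher equation, 1 + r = (1 + i)/(1 + π).
1 + r = 1.01630 / 1.03700 = 0.980039
r = 0.980039 − 1 = -1.9961%, i.e. -1.996%.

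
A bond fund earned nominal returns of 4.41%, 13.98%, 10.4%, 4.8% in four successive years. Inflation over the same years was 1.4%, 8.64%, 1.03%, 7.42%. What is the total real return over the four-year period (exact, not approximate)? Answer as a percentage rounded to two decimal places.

Compound the nominal returns: 1.0441 × 1.1398 × 1.1040 × 1.0480 = 1.376896.
Compound inflation: 1.0140 × 1.0864 × 1.0103 × 1.0742 = 1.195538.
Deflate: 1.376896 / 1.195538 = 1.151696.
Total real return = 1.151696 − 1 → 15.17%.

15.17%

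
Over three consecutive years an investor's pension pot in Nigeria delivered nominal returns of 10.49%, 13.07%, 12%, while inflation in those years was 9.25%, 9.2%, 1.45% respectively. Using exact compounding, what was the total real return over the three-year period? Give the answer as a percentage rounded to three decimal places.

15.609%

Compound the nominal returns: 1.1049 × 1.1307 × 1.1200 = 1.399228.
Compound inflation: 1.0925 × 1.0920 × 1.0145 = 1.210309.
Deflate: 1.399228 / 1.210309 = 1.156092.
Total real return = 1.156092 − 1 → 15.609%.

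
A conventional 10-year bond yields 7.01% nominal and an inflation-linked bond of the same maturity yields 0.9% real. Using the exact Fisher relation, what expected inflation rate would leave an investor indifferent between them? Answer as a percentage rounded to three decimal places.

6.056%

(1 + π) = (1 + i)/(1 + r) = 1.07010 / 1.00900 = 1.060555005
Break-even inflation = 1.060555005 − 1 → 6.056%.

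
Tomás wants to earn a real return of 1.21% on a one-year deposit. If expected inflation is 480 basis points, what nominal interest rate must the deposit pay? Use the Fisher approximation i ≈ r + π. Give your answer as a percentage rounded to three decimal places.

i ≈ r + π = 1.21% + 4.8% = 6.010%.

6.010%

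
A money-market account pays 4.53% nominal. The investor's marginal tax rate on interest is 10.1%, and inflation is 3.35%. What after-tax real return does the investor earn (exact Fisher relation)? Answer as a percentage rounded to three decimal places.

0.699%

After-tax nominal return = 4.53% × (1 − 0.101) = 4.07247%.
1 + r = 1.0407247 / 1.03350 = 1.006991
After-tax real rate = 1.006991 − 1 → 0.699%.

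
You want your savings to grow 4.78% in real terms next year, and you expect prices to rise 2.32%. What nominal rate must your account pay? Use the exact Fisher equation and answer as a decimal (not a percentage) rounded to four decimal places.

0.0721

(1 + i) = (1 + r)(1 + π) = 1.04780 × 1.02320 = 1.07210896
i = 1.07210896 − 1, so the required nominal rate is 0.0721.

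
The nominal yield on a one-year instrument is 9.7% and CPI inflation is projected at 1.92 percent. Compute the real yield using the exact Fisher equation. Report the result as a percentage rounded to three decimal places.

7.633%

1 + r = 1.09700 / 1.01920 = 1.076334
r = 1.076334 − 1 = 7.6334%, i.e. 7.633%.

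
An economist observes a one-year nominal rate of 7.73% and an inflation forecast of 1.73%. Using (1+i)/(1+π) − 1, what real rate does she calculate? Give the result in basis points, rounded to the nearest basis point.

By the Fisher relation, 1 + r = (1 + i)/(1 + π).
1 + r = 1.07730 / 1.01730 = 1.058980
r = 1.058980 − 1 = 5.8980%, i.e. 590 basis points.

590 basis points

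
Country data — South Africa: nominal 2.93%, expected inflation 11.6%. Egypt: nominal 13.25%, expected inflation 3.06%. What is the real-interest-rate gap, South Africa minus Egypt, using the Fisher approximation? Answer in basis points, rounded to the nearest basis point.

South Africa: 2.93% − 11.6% = -8.670%
Egypt: 13.25% − 3.06% = 10.190%
Differential = -18.860% → -1886 basis points.

-1886 basis points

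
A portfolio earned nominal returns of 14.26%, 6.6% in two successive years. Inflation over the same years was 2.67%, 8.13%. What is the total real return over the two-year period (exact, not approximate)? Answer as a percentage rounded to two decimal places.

9.71%

Nominal growth factor = 1.1426 × 1.0660 = 1.218012
Price-level growth factor = 1.0267 × 1.0813 = 1.110171
Real growth factor = 1.218012 / 1.110171 = 1.097139
Total real return = 1.097139 − 1 → 9.71%.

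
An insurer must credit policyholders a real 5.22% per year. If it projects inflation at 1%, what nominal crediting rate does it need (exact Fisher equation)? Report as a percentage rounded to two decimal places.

(1 + i) = (1 + r)(1 + π) = 1.05220 × 1.01000 = 1.062722
i = 1.062722 − 1, so the required nominal rate is 6.27%.

6.27%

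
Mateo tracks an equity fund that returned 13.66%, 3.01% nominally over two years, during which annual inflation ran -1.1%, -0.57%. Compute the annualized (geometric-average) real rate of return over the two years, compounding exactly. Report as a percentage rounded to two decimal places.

Nominal growth factor = 1.1366 × 1.0301 = 1.17081166
Price-level growth factor = 0.9890 × 0.9943 = 0.98336270
Real growth factor = 1.17081166 / 0.98336270 = 1.19062037
Annualized real rate = 1.19062037^(1/2) − 1 = 9.1156% → 9.12%.

9.12%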